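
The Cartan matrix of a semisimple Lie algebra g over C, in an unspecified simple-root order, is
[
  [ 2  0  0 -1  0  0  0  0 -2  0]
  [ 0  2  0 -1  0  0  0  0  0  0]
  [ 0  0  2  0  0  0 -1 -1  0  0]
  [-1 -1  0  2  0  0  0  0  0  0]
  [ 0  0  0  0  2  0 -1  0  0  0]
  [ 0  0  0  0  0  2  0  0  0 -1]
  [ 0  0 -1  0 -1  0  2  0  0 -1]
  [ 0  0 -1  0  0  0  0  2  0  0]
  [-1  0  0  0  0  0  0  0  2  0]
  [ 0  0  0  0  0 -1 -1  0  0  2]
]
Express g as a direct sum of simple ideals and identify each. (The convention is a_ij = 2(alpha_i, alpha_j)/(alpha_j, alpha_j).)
The diagram associated to this matrix has two connected components: the simple roots {alpha_1, alpha_2, alpha_4, alpha_9} form a chain of 4 nodes with a double edge at one end; the terminal node there is the unique short simple root (B_4), and {alpha_3, alpha_5, alpha_6, alpha_7, alpha_8, alpha_10} form a chain of 5 nodes with one extra node attached to the third node from one end (E_6). A semisimple Lie algebra decomposes uniquely as the direct sum of simple ideals, one per connected component of its Dynkin diagram, so g ≅ B_4 ⊕ E_6 (dimension 36 + 78 = 114).

B_4 (so(9)) + E_6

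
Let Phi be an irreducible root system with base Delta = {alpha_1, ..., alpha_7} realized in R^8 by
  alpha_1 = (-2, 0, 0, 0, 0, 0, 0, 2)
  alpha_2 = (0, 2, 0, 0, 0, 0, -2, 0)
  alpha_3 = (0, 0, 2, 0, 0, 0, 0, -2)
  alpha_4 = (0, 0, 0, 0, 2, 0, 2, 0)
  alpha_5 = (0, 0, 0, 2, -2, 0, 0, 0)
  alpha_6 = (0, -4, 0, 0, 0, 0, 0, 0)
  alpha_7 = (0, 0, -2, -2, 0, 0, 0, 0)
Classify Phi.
C_7

Compute the Cartan integers a_ij = 2(alpha_i, alpha_j)/(alpha_j, alpha_j); the resulting 7x7 Cartan matrix is
[[2, 0, -1, 0, 0, 0, 0], [0, 2, 0, -1, 0, -1, 0], [-1, 0, 2, 0, 0, 0, -1], [0, -1, 0, 2, -1, 0, 0], [0, 0, 0, -1, 2, 0, -1], [0, -2, 0, 0, 0, 2, 0], [0, 0, -1, 0, -1, 0, 2]].
The roots have two lengths (squared-length ratio 2:1); the short ones are alpha_{1,2,3,4,5,7}. The associated Dynkin diagram is a chain of 7 nodes with a double edge at one end; the terminal node there is the unique long simple root (C_7), so the type is C_7 (the algebra sp(14)).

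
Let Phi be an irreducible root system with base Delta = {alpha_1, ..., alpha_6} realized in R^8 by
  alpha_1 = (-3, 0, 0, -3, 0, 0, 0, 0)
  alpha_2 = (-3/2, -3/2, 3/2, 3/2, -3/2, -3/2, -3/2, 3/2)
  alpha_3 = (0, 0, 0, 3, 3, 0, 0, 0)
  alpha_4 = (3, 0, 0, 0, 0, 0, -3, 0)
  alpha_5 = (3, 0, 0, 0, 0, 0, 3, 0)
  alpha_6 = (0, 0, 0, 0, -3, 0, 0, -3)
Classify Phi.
E_6

Compute the Cartan integers a_ij = 2(alpha_i, alpha_j)/(alpha_j, alpha_j); the resulting 6x6 Cartan matrix is
[[2, 0, -1, -1, -1, 0], [0, 2, 0, 0, -1, 0], [-1, 0, 2, 0, 0, -1], [-1, 0, 0, 2, 0, 0], [-1, -1, 0, 0, 2, 0], [0, 0, -1, 0, 0, 2]].
All simple roots have the same length, so the diagram is simply laced. The associated Dynkin diagram is a chain of 5 nodes with one extra node attached to the third node from one end (E_6), so the type is E_6.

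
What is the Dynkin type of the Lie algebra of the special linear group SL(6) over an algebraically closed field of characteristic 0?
This is sl(6), which has dimension 6^2 - 1 = 35 and rank 6 - 1 = 5 (a Cartan subalgebra is the diagonal traceless matrices). In the classification of classical Lie algebras, the special linear algebra sl(n+1) has type A_n; here n = 5, so the Dynkin diagram is a chain of 5 nodes with single edges (A_5). Hence the type is A_5.

A_5 (sl(6))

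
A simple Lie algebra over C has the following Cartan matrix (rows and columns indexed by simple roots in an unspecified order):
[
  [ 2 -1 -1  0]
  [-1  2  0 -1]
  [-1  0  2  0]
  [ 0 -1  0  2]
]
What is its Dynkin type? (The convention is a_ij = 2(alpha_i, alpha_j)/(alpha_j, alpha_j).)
A_4

The matrix has rank 4 with 2's on the diagonal. Reading the off-diagonal entries as Dynkin edges (a single edge where a_ij = a_ji = -1; a double or triple edge where a_ij * a_ji = 2 or 3), the diagram is a chain of 4 nodes with single edges (A_4). One simple-root ordering that puts it in standard form is (alpha_4, alpha_2, alpha_1, alpha_3). So the algebra is type A_4, i.e. sl(5).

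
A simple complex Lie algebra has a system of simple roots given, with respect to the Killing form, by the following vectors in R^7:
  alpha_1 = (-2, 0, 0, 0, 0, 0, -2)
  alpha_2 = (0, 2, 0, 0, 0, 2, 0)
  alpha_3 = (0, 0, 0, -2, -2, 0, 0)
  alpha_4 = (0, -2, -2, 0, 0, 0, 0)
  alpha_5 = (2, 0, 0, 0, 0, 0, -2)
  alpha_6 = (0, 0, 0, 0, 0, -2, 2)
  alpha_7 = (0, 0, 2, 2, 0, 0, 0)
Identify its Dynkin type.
Compute the Cartan integers a_ij = 2(alpha_i, alpha_j)/(alpha_j, alpha_j); the resulting 7x7 Cartan matrix is
[[2, 0, 0, 0, 0, -1, 0], [0, 2, 0, -1, 0, -1, 0], [0, 0, 2, 0, 0, 0, -1], [0, -1, 0, 2, 0, 0, -1], [0, 0, 0, 0, 2, -1, 0], [-1, -1, 0, 0, -1, 2, 0], [0, 0, -1, -1, 0, 0, 2]].
All simple roots have the same length, so the diagram is simply laced. The associated Dynkin diagram is a chain of 5 nodes with a fork of two nodes at one end (D_7), so the type is D_7 (the algebra so(14)).

D_7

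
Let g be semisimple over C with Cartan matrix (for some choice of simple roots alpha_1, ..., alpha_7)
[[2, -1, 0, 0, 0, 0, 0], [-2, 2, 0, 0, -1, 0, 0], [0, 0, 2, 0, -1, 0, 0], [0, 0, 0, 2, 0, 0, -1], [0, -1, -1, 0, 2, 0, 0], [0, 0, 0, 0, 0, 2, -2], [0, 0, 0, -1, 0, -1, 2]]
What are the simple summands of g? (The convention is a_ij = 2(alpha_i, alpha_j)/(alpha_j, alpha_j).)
The diagram associated to this matrix has two connected components: the simple roots {alpha_1, alpha_2, alpha_3, alpha_5} form a chain of 4 nodes with a double edge at one end; the terminal node there is the unique short simple root (B_4), and {alpha_4, alpha_6, alpha_7} form a chain of 3 nodes with a double edge at one end; the terminal node there is the unique long simple root (C_3). A semisimple Lie algebra decomposes uniquely as the direct sum of simple ideals, one per connected component of its Dynkin diagram, so g ≅ B_4 ⊕ C_3 (dimension 36 + 21 = 57).

B_4 + C_3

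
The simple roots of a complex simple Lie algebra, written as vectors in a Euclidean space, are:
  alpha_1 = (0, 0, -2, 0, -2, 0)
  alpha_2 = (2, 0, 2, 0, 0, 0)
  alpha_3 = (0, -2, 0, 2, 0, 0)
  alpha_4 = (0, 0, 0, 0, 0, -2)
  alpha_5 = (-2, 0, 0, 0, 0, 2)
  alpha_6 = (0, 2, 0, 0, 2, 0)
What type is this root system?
B_6

Compute the Cartan integers a_ij = 2(alpha_i, alpha_j)/(alpha_j, alpha_j); the resulting 6x6 Cartan matrix is
[[2, -1, 0, 0, 0, -1], [-1, 2, 0, 0, -1, 0], [0, 0, 2, 0, 0, -1], [0, 0, 0, 2, -1, 0], [0, -1, 0, -2, 2, 0], [-1, 0, -1, 0, 0, 2]].
The roots have two lengths (squared-length ratio 2:1); the short ones are alpha_{4}. The associated Dynkin diagram is a chain of 6 nodes with a double edge at one end; the terminal node there is the unique short simple root (B_6), so the type is B_6 (the algebra so(13)).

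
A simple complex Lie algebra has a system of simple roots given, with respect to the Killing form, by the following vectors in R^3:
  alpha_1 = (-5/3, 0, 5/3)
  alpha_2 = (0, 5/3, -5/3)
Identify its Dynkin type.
Compute the Cartan integers a_ij = 2(alpha_i, alpha_j)/(alpha_j, alpha_j); the resulting 2x2 Cartan matrix is
[[2, -1], [-1, 2]].
All simple roots have the same length, so the diagram is simply laced. The associated Dynkin diagram is a chain of 2 nodes with single edges (A_2), so the type is A_2 (the algebra sl(3)).

A_2 (sl(3))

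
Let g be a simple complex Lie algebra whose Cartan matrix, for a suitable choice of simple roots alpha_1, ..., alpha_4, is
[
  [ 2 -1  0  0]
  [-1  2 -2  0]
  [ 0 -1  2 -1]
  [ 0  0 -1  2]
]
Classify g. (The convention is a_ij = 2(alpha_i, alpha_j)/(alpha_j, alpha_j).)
F_4

The matrix has rank 4 with 2's on the diagonal. Reading the off-diagonal entries as Dynkin edges (a single edge where a_ij = a_ji = -1; a double or triple edge where a_ij * a_ji = 2 or 3), the diagram is a chain of 4 nodes with a double edge between the middle two (F_4). One simple-root ordering that puts it in standard form is (alpha_1, alpha_2, alpha_3, alpha_4). So the algebra is type F_4.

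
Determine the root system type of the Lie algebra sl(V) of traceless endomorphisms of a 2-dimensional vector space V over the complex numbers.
This is sl(2), which has dimension 2^2 - 1 = 3 and rank 2 - 1 = 1 (a Cartan subalgebra is the diagonal traceless matrices). In the classification of classical Lie algebras, the special linear algebra sl(n+1) has type A_n; here n = 1, so the Dynkin diagram is a chain of 1 nodes with single edges (A_1). Hence the type is A_1.

A_1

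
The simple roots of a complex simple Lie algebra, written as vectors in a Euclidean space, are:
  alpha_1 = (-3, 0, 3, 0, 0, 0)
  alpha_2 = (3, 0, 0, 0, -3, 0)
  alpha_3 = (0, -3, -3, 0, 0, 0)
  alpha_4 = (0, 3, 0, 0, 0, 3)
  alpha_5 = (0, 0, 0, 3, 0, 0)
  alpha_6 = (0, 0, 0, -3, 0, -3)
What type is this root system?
B_6

Compute the Cartan integers a_ij = 2(alpha_i, alpha_j)/(alpha_j, alpha_j); the resulting 6x6 Cartan matrix is
[[2, -1, -1, 0, 0, 0], [-1, 2, 0, 0, 0, 0], [-1, 0, 2, -1, 0, 0], [0, 0, -1, 2, 0, -1], [0, 0, 0, 0, 2, -1], [0, 0, 0, -1, -2, 2]].
The roots have two lengths (squared-length ratio 2:1); the short ones are alpha_{5}. The associated Dynkin diagram is a chain of 6 nodes with a double edge at one end; the terminal node there is the unique short simple root (B_6), so the type is B_6 (the algebra so(13)).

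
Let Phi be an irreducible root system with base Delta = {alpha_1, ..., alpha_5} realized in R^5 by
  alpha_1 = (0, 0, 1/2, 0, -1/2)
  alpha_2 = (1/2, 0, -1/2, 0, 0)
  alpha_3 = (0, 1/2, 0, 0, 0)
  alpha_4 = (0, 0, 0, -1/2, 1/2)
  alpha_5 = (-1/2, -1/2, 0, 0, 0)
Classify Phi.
Compute the Cartan integers a_ij = 2(alpha_i, alpha_j)/(alpha_j, alpha_j); the resulting 5x5 Cartan matrix is
[[2, -1, 0, -1, 0], [-1, 2, 0, 0, -1], [0, 0, 2, 0, -1], [-1, 0, 0, 2, 0], [0, -1, -2, 0, 2]].
The roots have two lengths (squared-length ratio 2:1); the short ones are alpha_{3}. The associated Dynkin diagram is a chain of 5 nodes with a double edge at one end; the terminal node there is the unique short simple root (B_5), so the type is B_5 (the algebra so(11)).

B_5 (so(11))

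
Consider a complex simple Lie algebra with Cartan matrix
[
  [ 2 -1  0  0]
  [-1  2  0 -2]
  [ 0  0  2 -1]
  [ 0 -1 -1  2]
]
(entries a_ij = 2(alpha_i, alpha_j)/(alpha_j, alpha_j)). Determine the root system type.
The matrix has rank 4 with 2's on the diagonal. Reading the off-diagonal entries as Dynkin edges (a single edge where a_ij = a_ji = -1; a double or triple edge where a_ij * a_ji = 2 or 3), the diagram is a chain of 4 nodes with a double edge between the middle two (F_4). One simple-root ordering that puts it in standard form is (alpha_1, alpha_2, alpha_4, alpha_3). So the algebra is type F_4.

F4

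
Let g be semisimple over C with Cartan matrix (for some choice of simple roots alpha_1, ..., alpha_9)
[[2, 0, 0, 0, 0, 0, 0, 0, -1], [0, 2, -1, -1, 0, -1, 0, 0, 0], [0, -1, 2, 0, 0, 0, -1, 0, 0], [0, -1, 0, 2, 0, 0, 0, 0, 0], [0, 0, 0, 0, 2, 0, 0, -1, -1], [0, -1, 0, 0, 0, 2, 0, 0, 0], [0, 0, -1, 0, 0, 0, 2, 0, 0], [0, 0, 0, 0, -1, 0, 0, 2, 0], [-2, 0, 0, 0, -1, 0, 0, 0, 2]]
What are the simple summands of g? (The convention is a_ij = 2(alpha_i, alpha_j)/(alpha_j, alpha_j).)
type B_4 + type D_5

The diagram associated to this matrix has two connected components: the simple roots {alpha_1, alpha_5, alpha_8, alpha_9} form a chain of 4 nodes with a double edge at one end; the terminal node there is the unique short simple root (B_4), and {alpha_2, alpha_3, alpha_4, alpha_6, alpha_7} form a chain of 3 nodes with a fork of two nodes at one end (D_5). A semisimple Lie algebra decomposes uniquely as the direct sum of simple ideals, one per connected component of its Dynkin diagram, so g ≅ B_4 ⊕ D_5 (dimension 36 + 45 = 81).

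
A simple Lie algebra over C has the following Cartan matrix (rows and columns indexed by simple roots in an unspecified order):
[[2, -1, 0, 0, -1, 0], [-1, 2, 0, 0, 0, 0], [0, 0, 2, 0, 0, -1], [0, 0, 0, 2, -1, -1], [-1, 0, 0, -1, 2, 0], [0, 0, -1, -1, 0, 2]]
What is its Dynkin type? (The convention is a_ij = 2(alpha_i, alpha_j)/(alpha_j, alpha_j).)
type A_6

The matrix has rank 6 with 2's on the diagonal. Reading the off-diagonal entries as Dynkin edges (a single edge where a_ij = a_ji = -1; a double or triple edge where a_ij * a_ji = 2 or 3), the diagram is a chain of 6 nodes with single edges (A_6). One simple-root ordering that puts it in standard form is (alpha_2, alpha_1, alpha_5, alpha_4, alpha_6, alpha_3). So the algebra is type A_6, i.e. sl(7).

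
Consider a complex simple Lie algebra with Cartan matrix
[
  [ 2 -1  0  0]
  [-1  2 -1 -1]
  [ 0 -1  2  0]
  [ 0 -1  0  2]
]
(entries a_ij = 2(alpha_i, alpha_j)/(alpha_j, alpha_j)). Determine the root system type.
D4

The matrix has rank 4 with 2's on the diagonal. Reading the off-diagonal entries as Dynkin edges (a single edge where a_ij = a_ji = -1; a double or triple edge where a_ij * a_ji = 2 or 3), the diagram is a chain of 2 nodes with a fork of two nodes at one end (D_4). One simple-root ordering that puts it in standard form is (alpha_3, alpha_2, alpha_4, alpha_1). So the algebra is type D_4, i.e. so(8).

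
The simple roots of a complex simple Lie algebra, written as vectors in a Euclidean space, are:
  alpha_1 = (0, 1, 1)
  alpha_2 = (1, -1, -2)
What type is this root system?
Compute the Cartan integers a_ij = 2(alpha_i, alpha_j)/(alpha_j, alpha_j); the resulting 2x2 Cartan matrix is
[[2, -1], [-3, 2]].
The roots have two lengths (squared-length ratio 3:1); the short ones are alpha_{1}. The associated Dynkin diagram is two nodes joined by a triple edge (G_2), so the type is G_2.

type G_2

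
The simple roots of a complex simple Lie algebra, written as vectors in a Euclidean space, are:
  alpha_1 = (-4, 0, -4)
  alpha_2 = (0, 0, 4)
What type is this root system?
type B_2

Compute the Cartan integers a_ij = 2(alpha_i, alpha_j)/(alpha_j, alpha_j); the resulting 2x2 Cartan matrix is
[[2, -2], [-1, 2]].
The roots have two lengths (squared-length ratio 2:1); the short ones are alpha_{2}. The associated Dynkin diagram is a chain of 2 nodes with a double edge at one end; the terminal node there is the unique short simple root (B_2), so the type is B_2 (the algebra so(5)).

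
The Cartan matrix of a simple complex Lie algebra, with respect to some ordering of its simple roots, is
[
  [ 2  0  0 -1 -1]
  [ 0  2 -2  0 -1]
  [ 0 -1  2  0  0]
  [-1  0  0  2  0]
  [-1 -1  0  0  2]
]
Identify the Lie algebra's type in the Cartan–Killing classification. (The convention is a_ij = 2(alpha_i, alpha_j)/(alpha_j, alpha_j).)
B_5 (so(11))

The matrix has rank 5 with 2's on the diagonal. Reading the off-diagonal entries as Dynkin edges (a single edge where a_ij = a_ji = -1; a double or triple edge where a_ij * a_ji = 2 or 3), the diagram is a chain of 5 nodes with a double edge at one end; the terminal node there is the unique short simple root (B_5). One simple-root ordering that puts it in standard form is (alpha_4, alpha_1, alpha_5, alpha_2, alpha_3). So the algebra is type B_5, i.e. so(11).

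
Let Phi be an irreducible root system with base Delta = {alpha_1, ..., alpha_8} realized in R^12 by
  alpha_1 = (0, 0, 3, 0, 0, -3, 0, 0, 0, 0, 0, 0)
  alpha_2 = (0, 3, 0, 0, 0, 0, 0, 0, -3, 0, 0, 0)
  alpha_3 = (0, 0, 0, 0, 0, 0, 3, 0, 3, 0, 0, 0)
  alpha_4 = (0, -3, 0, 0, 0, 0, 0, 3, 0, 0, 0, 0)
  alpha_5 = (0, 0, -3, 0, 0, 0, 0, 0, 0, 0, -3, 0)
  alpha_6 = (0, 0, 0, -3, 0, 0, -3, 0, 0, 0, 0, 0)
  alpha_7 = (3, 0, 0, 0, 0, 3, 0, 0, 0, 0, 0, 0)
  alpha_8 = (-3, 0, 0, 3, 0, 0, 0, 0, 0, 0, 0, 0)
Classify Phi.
Compute the Cartan integers a_ij = 2(alpha_i, alpha_j)/(alpha_j, alpha_j); the resulting 8x8 Cartan matrix is
[[2, 0, 0, 0, -1, 0, -1, 0], [0, 2, -1, -1, 0, 0, 0, 0], [0, -1, 2, 0, 0, -1, 0, 0], [0, -1, 0, 2, 0, 0, 0, 0], [-1, 0, 0, 0, 2, 0, 0, 0], [0, 0, -1, 0, 0, 2, 0, -1], [-1, 0, 0, 0, 0, 0, 2, -1], [0, 0, 0, 0, 0, -1, -1, 2]].
All simple roots have the same length, so the diagram is simply laced. The associated Dynkin diagram is a chain of 8 nodes with single edges (A_8), so the type is A_8 (the algebra sl(9)).

A_8 (sl(9))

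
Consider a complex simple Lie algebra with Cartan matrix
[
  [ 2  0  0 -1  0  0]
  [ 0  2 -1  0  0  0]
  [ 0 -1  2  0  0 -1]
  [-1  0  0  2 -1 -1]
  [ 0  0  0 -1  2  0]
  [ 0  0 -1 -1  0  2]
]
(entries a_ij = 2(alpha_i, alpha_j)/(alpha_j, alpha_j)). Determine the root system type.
The matrix has rank 6 with 2's on the diagonal. Reading the off-diagonal entries as Dynkin edges (a single edge where a_ij = a_ji = -1; a double or triple edge where a_ij * a_ji = 2 or 3), the diagram is a chain of 4 nodes with a fork of two nodes at one end (D_6). One simple-root ordering that puts it in standard form is (alpha_2, alpha_3, alpha_6, alpha_4, alpha_5, alpha_1). So the algebra is type D_6, i.e. so(12).

D_6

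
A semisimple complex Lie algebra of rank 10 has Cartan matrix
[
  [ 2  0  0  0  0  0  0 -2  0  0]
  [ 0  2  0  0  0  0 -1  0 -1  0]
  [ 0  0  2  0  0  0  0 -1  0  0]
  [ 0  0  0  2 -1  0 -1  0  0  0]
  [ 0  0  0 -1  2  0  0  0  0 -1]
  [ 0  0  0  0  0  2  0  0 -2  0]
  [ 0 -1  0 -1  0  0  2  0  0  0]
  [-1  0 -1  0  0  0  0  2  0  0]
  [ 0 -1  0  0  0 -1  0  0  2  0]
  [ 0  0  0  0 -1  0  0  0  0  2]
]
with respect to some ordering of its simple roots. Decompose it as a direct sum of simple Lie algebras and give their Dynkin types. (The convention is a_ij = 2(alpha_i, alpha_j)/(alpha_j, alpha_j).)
The diagram associated to this matrix has two connected components: the simple roots {alpha_1, alpha_3, alpha_8} form a chain of 3 nodes with a double edge at one end; the terminal node there is the unique long simple root (C_3), and {alpha_2, alpha_4, alpha_5, alpha_6, alpha_7, alpha_9, alpha_10} form a chain of 7 nodes with a double edge at one end; the terminal node there is the unique long simple root (C_7). A semisimple Lie algebra decomposes uniquely as the direct sum of simple ideals, one per connected component of its Dynkin diagram, so g ≅ C_3 ⊕ C_7 (dimension 21 + 105 = 126).

C_3 (sp(6)) + C_7 (sp(14))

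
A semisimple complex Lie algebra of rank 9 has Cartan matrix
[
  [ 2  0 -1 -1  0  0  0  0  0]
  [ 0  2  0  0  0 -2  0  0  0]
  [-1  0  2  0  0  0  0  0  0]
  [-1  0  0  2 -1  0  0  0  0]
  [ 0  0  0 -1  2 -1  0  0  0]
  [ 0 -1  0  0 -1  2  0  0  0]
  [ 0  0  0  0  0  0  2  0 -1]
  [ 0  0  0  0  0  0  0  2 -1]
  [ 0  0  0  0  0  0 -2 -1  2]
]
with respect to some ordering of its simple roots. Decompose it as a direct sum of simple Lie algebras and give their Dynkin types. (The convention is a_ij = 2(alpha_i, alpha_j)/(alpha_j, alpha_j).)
B_3 (so(7)) + C_6 (sp(12))

The diagram associated to this matrix has two connected components: the simple roots {alpha_7, alpha_8, alpha_9} form a chain of 3 nodes with a double edge at one end; the terminal node there is the unique short simple root (B_3), and {alpha_1, alpha_2, alpha_3, alpha_4, alpha_5, alpha_6} form a chain of 6 nodes with a double edge at one end; the terminal node there is the unique long simple root (C_6). A semisimple Lie algebra decomposes uniquely as the direct sum of simple ideals, one per connected component of its Dynkin diagram, so g ≅ B_3 ⊕ C_6 (dimension 21 + 78 = 99).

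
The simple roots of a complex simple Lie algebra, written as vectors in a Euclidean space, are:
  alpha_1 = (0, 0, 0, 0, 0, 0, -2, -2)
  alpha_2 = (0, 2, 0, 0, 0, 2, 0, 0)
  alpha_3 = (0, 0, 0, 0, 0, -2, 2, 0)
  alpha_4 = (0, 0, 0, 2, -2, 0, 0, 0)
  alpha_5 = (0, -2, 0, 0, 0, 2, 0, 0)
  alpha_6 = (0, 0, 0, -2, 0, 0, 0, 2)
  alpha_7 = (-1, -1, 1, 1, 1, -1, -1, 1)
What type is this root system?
Compute the Cartan integers a_ij = 2(alpha_i, alpha_j)/(alpha_j, alpha_j); the resulting 7x7 Cartan matrix is
[[2, 0, -1, 0, 0, -1, 0], [0, 2, -1, 0, 0, 0, -1], [-1, -1, 2, 0, -1, 0, 0], [0, 0, 0, 2, 0, -1, 0], [0, 0, -1, 0, 2, 0, 0], [-1, 0, 0, -1, 0, 2, 0], [0, -1, 0, 0, 0, 0, 2]].
All simple roots have the same length, so the diagram is simply laced. The associated Dynkin diagram is a chain of 6 nodes with one extra node attached to the third node from one end (E_7), so the type is E_7.

type E_7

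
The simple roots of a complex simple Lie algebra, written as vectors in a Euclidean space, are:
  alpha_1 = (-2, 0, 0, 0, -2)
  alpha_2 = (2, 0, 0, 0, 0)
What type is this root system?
Compute the Cartan integers a_ij = 2(alpha_i, alpha_j)/(alpha_j, alpha_j); the resulting 2x2 Cartan matrix is
[[2, -2], [-1, 2]].
The roots have two lengths (squared-length ratio 2:1); the short ones are alpha_{2}. The associated Dynkin diagram is a chain of 2 nodes with a double edge at one end; the terminal node there is the unique short simple root (B_2), so the type is B_2 (the algebra so(5)).

B_2 (so(5))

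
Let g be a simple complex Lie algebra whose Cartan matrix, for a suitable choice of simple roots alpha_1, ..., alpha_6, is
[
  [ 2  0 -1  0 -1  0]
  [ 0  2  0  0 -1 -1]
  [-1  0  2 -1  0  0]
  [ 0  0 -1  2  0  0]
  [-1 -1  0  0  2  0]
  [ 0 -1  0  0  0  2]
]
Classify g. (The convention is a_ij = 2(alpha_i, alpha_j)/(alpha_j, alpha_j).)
type A_6

The matrix has rank 6 with 2's on the diagonal. Reading the off-diagonal entries as Dynkin edges (a single edge where a_ij = a_ji = -1; a double or triple edge where a_ij * a_ji = 2 or 3), the diagram is a chain of 6 nodes with single edges (A_6). One simple-root ordering that puts it in standard form is (alpha_4, alpha_3, alpha_1, alpha_5, alpha_2, alpha_6). So the algebra is type A_6, i.e. sl(7).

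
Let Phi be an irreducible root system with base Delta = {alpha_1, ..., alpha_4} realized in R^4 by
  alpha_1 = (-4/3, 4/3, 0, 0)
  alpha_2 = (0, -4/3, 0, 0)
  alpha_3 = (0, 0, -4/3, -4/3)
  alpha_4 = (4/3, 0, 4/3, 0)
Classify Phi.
B4

Compute the Cartan integers a_ij = 2(alpha_i, alpha_j)/(alpha_j, alpha_j); the resulting 4x4 Cartan matrix is
[[2, -2, 0, -1], [-1, 2, 0, 0], [0, 0, 2, -1], [-1, 0, -1, 2]].
The roots have two lengths (squared-length ratio 2:1); the short ones are alpha_{2}. The associated Dynkin diagram is a chain of 4 nodes with a double edge at one end; the terminal node there is the unique short simple root (B_4), so the type is B_4 (the algebra so(9)).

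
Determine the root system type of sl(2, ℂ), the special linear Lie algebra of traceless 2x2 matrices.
This is sl(2), which has dimension 2^2 - 1 = 3 and rank 2 - 1 = 1 (a Cartan subalgebra is the diagonal traceless matrices). In the classification of classical Lie algebras, the special linear algebra sl(n+1) has type A_n; here n = 1, so the Dynkin diagram is a chain of 1 nodes with single edges (A_1). Hence the type is A_1.

A_1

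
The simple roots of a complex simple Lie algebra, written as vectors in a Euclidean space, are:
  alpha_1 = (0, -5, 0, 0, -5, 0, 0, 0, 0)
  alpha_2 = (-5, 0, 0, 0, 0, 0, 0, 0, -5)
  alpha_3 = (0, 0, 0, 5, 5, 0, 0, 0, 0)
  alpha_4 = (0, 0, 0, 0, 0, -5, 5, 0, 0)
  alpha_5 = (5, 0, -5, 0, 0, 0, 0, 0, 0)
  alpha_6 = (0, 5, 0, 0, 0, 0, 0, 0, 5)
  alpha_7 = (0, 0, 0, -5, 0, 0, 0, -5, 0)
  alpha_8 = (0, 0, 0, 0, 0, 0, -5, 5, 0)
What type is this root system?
A_8 (sl(9))

Compute the Cartan integers a_ij = 2(alpha_i, alpha_j)/(alpha_j, alpha_j); the resulting 8x8 Cartan matrix is
[[2, 0, -1, 0, 0, -1, 0, 0], [0, 2, 0, 0, -1, -1, 0, 0], [-1, 0, 2, 0, 0, 0, -1, 0], [0, 0, 0, 2, 0, 0, 0, -1], [0, -1, 0, 0, 2, 0, 0, 0], [-1, -1, 0, 0, 0, 2, 0, 0], [0, 0, -1, 0, 0, 0, 2, -1], [0, 0, 0, -1, 0, 0, -1, 2]].
All simple roots have the same length, so the diagram is simply laced. The associated Dynkin diagram is a chain of 8 nodes with single edges (A_8), so the type is A_8 (the algebra sl(9)).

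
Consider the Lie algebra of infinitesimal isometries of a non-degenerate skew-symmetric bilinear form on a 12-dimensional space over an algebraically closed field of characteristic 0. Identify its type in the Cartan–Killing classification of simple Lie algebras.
This is sp(12), which has dimension 12(12+1)/2 = 78 and rank 12/2 = 6. In the classification of classical Lie algebras, the symplectic algebra sp(2n) has type C_n; here n = 6, so the Dynkin diagram is a chain of 6 nodes with a double edge at one end; the terminal node there is the unique long simple root (C_6). Hence the type is C_6.

C_6 (sp(12))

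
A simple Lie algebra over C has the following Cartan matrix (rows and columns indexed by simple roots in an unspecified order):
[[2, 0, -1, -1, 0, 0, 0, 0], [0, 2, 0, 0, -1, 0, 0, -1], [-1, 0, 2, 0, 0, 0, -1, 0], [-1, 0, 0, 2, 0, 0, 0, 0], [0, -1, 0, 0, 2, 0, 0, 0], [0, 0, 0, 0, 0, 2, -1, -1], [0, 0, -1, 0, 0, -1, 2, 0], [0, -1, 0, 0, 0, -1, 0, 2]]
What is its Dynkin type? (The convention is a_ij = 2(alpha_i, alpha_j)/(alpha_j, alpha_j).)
The matrix has rank 8 with 2's on the diagonal. Reading the off-diagonal entries as Dynkin edges (a single edge where a_ij = a_ji = -1; a double or triple edge where a_ij * a_ji = 2 or 3), the diagram is a chain of 8 nodes with single edges (A_8). One simple-root ordering that puts it in standard form is (alpha_4, alpha_1, alpha_3, alpha_7, alpha_6, alpha_8, alpha_2, alpha_5). So the algebra is type A_8, i.e. sl(9).

A_8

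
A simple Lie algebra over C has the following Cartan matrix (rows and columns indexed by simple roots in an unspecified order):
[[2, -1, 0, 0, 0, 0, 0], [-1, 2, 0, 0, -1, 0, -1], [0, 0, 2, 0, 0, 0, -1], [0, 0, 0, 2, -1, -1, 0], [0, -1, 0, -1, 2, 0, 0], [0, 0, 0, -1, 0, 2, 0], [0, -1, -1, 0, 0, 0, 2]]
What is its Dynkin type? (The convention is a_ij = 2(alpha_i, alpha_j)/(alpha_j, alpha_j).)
The matrix has rank 7 with 2's on the diagonal. Reading the off-diagonal entries as Dynkin edges (a single edge where a_ij = a_ji = -1; a double or triple edge where a_ij * a_ji = 2 or 3), the diagram is a chain of 6 nodes with one extra node attached to the third node from one end (E_7). One simple-root ordering that puts it in standard form is (alpha_3, alpha_1, alpha_7, alpha_2, alpha_5, alpha_4, alpha_6). So the algebra is type E_7.

type E_7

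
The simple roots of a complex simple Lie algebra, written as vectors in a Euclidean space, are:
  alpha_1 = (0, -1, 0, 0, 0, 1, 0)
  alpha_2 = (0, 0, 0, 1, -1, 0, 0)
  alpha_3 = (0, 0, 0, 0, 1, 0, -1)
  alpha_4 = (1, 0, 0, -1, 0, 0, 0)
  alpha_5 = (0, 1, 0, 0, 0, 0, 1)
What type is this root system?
A5

Compute the Cartan integers a_ij = 2(alpha_i, alpha_j)/(alpha_j, alpha_j); the resulting 5x5 Cartan matrix is
[[2, 0, 0, 0, -1], [0, 2, -1, -1, 0], [0, -1, 2, 0, -1], [0, -1, 0, 2, 0], [-1, 0, -1, 0, 2]].
All simple roots have the same length, so the diagram is simply laced. The associated Dynkin diagram is a chain of 5 nodes with single edges (A_5), so the type is A_5 (the algebra sl(6)).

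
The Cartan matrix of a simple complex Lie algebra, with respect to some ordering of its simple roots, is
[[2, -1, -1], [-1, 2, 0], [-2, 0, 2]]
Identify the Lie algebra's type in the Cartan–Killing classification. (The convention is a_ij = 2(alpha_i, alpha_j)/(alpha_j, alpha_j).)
C3

The matrix has rank 3 with 2's on the diagonal. Reading the off-diagonal entries as Dynkin edges (a single edge where a_ij = a_ji = -1; a double or triple edge where a_ij * a_ji = 2 or 3), the diagram is a chain of 3 nodes with a double edge at one end; the terminal node there is the unique long simple root (C_3). One simple-root ordering that puts it in standard form is (alpha_2, alpha_1, alpha_3). So the algebra is type C_3, i.e. sp(6).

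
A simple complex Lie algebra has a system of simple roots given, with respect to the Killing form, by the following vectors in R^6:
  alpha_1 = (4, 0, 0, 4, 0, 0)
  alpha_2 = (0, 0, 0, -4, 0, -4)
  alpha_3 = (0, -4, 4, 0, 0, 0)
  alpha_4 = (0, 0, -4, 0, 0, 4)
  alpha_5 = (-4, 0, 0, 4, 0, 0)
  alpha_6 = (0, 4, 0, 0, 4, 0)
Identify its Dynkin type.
type D_6

Compute the Cartan integers a_ij = 2(alpha_i, alpha_j)/(alpha_j, alpha_j); the resulting 6x6 Cartan matrix is
[[2, -1, 0, 0, 0, 0], [-1, 2, 0, -1, -1, 0], [0, 0, 2, -1, 0, -1], [0, -1, -1, 2, 0, 0], [0, -1, 0, 0, 2, 0], [0, 0, -1, 0, 0, 2]].
All simple roots have the same length, so the diagram is simply laced. The associated Dynkin diagram is a chain of 4 nodes with a fork of two nodes at one end (D_6), so the type is D_6 (the algebra so(12)).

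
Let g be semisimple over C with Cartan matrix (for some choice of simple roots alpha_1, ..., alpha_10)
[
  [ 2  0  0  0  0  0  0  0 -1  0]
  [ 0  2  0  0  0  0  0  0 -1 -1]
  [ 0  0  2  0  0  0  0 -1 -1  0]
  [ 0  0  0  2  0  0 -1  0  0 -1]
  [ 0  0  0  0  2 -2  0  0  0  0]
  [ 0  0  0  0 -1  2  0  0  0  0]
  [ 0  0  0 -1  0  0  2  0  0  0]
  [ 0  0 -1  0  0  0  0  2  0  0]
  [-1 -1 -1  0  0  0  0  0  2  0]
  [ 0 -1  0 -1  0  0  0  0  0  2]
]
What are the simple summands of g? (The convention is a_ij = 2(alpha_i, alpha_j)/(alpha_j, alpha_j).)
The diagram associated to this matrix has two connected components: the simple roots {alpha_5, alpha_6} form a chain of 2 nodes with a double edge at one end; the terminal node there is the unique short simple root (B_2), and {alpha_1, alpha_2, alpha_3, alpha_4, alpha_7, alpha_8, alpha_9, alpha_10} form a chain of 7 nodes with one extra node attached to the third node from one end (E_8). A semisimple Lie algebra decomposes uniquely as the direct sum of simple ideals, one per connected component of its Dynkin diagram, so g ≅ B_2 ⊕ E_8 (dimension 10 + 248 = 258).

B_2 ⊕ E_8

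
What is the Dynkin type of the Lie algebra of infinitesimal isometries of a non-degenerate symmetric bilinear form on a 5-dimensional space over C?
This is so(5) with 5 odd, which has dimension 5(5-1)/2 = 10 and rank (5-1)/2 = 2. In the classification of classical Lie algebras, the orthogonal algebra so(2n+1) in an odd number of variables has type B_n; here n = 2, so the Dynkin diagram is a chain of 2 nodes with a double edge at one end; the terminal node there is the unique short simple root (B_2). Hence the type is B_2.

type B_2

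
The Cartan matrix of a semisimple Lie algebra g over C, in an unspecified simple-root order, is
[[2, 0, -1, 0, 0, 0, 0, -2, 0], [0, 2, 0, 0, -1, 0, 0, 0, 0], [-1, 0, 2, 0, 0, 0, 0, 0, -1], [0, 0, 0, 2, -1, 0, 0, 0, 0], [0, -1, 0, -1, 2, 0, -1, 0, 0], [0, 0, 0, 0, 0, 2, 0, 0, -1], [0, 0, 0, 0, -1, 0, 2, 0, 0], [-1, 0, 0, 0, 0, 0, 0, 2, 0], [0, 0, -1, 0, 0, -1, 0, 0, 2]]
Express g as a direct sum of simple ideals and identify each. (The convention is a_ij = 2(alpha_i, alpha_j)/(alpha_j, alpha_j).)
The diagram associated to this matrix has two connected components: the simple roots {alpha_1, alpha_3, alpha_6, alpha_8, alpha_9} form a chain of 5 nodes with a double edge at one end; the terminal node there is the unique short simple root (B_5), and {alpha_2, alpha_4, alpha_5, alpha_7} form a chain of 2 nodes with a fork of two nodes at one end (D_4). A semisimple Lie algebra decomposes uniquely as the direct sum of simple ideals, one per connected component of its Dynkin diagram, so g ≅ B_5 ⊕ D_4 (dimension 55 + 28 = 83).

B_5 (so(11)) + D_4 (so(8))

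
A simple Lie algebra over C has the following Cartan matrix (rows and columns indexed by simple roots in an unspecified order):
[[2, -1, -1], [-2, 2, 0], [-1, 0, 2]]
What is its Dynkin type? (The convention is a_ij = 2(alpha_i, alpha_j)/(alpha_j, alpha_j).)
The matrix has rank 3 with 2's on the diagonal. Reading the off-diagonal entries as Dynkin edges (a single edge where a_ij = a_ji = -1; a double or triple edge where a_ij * a_ji = 2 or 3), the diagram is a chain of 3 nodes with a double edge at one end; the terminal node there is the unique long simple root (C_3). One simple-root ordering that puts it in standard form is (alpha_3, alpha_1, alpha_2). So the algebra is type C_3, i.e. sp(6).

C_3 (sp(6))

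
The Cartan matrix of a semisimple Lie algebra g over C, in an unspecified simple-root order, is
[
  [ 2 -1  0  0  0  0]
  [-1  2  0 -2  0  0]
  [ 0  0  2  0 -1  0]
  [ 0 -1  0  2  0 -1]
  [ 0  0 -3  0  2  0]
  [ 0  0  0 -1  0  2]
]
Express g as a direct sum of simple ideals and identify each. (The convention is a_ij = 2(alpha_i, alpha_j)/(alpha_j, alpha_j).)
The diagram associated to this matrix has two connected components: the simple roots {alpha_1, alpha_2, alpha_4, alpha_6} form a chain of 4 nodes with a double edge between the middle two (F_4), and {alpha_3, alpha_5} form two nodes joined by a triple edge (G_2). A semisimple Lie algebra decomposes uniquely as the direct sum of simple ideals, one per connected component of its Dynkin diagram, so g ≅ F_4 ⊕ G_2 (dimension 52 + 14 = 66).

F4 + G2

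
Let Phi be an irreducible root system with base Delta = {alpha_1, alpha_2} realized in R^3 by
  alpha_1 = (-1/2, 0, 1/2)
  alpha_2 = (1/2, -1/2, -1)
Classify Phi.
G_2

Compute the Cartan integers a_ij = 2(alpha_i, alpha_j)/(alpha_j, alpha_j); the resulting 2x2 Cartan matrix is
[[2, -1], [-3, 2]].
The roots have two lengths (squared-length ratio 3:1); the short ones are alpha_{1}. The associated Dynkin diagram is two nodes joined by a triple edge (G_2), so the type is G_2.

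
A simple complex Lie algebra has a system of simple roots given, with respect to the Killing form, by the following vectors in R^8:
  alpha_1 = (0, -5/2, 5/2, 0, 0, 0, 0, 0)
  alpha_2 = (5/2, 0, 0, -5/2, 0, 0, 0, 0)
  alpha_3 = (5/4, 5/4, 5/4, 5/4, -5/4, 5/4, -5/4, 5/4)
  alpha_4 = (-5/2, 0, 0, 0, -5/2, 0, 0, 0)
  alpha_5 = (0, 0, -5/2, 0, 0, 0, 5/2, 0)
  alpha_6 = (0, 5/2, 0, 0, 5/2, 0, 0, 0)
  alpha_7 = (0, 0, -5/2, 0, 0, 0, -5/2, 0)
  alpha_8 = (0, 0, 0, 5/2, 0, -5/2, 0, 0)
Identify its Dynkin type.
Compute the Cartan integers a_ij = 2(alpha_i, alpha_j)/(alpha_j, alpha_j); the resulting 8x8 Cartan matrix is
[[2, 0, 0, 0, -1, -1, -1, 0], [0, 2, 0, -1, 0, 0, 0, -1], [0, 0, 2, 0, -1, 0, 0, 0], [0, -1, 0, 2, 0, -1, 0, 0], [-1, 0, -1, 0, 2, 0, 0, 0], [-1, 0, 0, -1, 0, 2, 0, 0], [-1, 0, 0, 0, 0, 0, 2, 0], [0, -1, 0, 0, 0, 0, 0, 2]].
All simple roots have the same length, so the diagram is simply laced. The associated Dynkin diagram is a chain of 7 nodes with one extra node attached to the third node from one end (E_8), so the type is E_8.

E_8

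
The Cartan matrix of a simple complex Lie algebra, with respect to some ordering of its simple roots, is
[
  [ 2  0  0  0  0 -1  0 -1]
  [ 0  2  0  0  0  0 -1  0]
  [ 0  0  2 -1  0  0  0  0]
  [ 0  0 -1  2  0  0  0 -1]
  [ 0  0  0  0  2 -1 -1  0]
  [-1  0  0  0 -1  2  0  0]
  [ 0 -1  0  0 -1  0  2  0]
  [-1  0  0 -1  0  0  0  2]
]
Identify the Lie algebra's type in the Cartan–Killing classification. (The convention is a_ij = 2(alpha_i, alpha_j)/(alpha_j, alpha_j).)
A8

The matrix has rank 8 with 2's on the diagonal. Reading the off-diagonal entries as Dynkin edges (a single edge where a_ij = a_ji = -1; a double or triple edge where a_ij * a_ji = 2 or 3), the diagram is a chain of 8 nodes with single edges (A_8). One simple-root ordering that puts it in standard form is (alpha_2, alpha_7, alpha_5, alpha_6, alpha_1, alpha_8, alpha_4, alpha_3). So the algebra is type A_8, i.e. sl(9).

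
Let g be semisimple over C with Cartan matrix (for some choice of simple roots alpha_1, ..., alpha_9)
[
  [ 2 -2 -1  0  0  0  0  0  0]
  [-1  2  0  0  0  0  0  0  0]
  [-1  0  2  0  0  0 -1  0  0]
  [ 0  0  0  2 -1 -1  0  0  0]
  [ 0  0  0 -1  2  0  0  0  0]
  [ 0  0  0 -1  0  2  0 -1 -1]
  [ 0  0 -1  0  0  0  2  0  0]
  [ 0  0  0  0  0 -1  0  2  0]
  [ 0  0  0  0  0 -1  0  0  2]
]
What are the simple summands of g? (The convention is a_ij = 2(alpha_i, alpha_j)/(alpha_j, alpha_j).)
The diagram associated to this matrix has two connected components: the simple roots {alpha_1, alpha_2, alpha_3, alpha_7} form a chain of 4 nodes with a double edge at one end; the terminal node there is the unique short simple root (B_4), and {alpha_4, alpha_5, alpha_6, alpha_8, alpha_9} form a chain of 3 nodes with a fork of two nodes at one end (D_5). A semisimple Lie algebra decomposes uniquely as the direct sum of simple ideals, one per connected component of its Dynkin diagram, so g ≅ B_4 ⊕ D_5 (dimension 36 + 45 = 81).

type B_4 ⊕ type D_5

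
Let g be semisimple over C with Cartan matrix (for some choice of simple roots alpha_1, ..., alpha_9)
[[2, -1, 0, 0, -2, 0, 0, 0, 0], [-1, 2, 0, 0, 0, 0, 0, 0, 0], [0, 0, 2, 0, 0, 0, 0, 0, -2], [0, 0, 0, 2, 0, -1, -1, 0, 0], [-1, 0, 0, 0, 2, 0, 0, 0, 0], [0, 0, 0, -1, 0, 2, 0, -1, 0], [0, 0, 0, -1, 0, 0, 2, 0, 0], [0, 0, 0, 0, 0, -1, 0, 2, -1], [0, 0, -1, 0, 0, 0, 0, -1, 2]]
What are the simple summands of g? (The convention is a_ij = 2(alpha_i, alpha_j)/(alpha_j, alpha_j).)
B3 ⊕ C6

The diagram associated to this matrix has two connected components: the simple roots {alpha_1, alpha_2, alpha_5} form a chain of 3 nodes with a double edge at one end; the terminal node there is the unique short simple root (B_3), and {alpha_3, alpha_4, alpha_6, alpha_7, alpha_8, alpha_9} form a chain of 6 nodes with a double edge at one end; the terminal node there is the unique long simple root (C_6). A semisimple Lie algebra decomposes uniquely as the direct sum of simple ideals, one per connected component of its Dynkin diagram, so g ≅ B_3 ⊕ C_6 (dimension 21 + 78 = 99).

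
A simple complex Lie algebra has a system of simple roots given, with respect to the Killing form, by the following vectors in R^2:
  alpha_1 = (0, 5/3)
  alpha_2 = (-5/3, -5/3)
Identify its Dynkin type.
B_2 (so(5))

Compute the Cartan integers a_ij = 2(alpha_i, alpha_j)/(alpha_j, alpha_j); the resulting 2x2 Cartan matrix is
[[2, -1], [-2, 2]].
The roots have two lengths (squared-length ratio 2:1); the short ones are alpha_{1}. The associated Dynkin diagram is a chain of 2 nodes with a double edge at one end; the terminal node there is the unique short simple root (B_2), so the type is B_2 (the algebra so(5)).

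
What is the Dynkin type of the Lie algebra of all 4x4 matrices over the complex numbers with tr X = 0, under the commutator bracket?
This is sl(4), which has dimension 4^2 - 1 = 15 and rank 4 - 1 = 3 (a Cartan subalgebra is the diagonal traceless matrices). In the classification of classical Lie algebras, the special linear algebra sl(n+1) has type A_n; here n = 3, so the Dynkin diagram is a chain of 3 nodes with single edges (A_3). Hence the type is A_3.

A3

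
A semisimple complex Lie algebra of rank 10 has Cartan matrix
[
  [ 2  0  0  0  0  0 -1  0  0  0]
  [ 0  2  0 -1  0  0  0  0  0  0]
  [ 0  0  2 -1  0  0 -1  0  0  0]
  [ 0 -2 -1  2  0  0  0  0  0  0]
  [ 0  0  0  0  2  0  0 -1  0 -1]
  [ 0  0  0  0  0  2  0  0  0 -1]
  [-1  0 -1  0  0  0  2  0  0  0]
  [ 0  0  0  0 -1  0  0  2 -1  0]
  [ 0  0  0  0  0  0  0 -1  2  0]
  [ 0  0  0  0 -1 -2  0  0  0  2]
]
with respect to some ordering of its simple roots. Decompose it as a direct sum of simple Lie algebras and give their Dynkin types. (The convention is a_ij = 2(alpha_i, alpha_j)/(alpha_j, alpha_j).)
B_5 (so(11)) ⊕ B_5 (so(11))

The diagram associated to this matrix has two connected components: the simple roots {alpha_1, alpha_2, alpha_3, alpha_4, alpha_7} form a chain of 5 nodes with a double edge at one end; the terminal node there is the unique short simple root (B_5), and {alpha_5, alpha_6, alpha_8, alpha_9, alpha_10} form a chain of 5 nodes with a double edge at one end; the terminal node there is the unique short simple root (B_5). A semisimple Lie algebra decomposes uniquely as the direct sum of simple ideals, one per connected component of its Dynkin diagram, so g ≅ B_5 ⊕ B_5 (dimension 55 + 55 = 110).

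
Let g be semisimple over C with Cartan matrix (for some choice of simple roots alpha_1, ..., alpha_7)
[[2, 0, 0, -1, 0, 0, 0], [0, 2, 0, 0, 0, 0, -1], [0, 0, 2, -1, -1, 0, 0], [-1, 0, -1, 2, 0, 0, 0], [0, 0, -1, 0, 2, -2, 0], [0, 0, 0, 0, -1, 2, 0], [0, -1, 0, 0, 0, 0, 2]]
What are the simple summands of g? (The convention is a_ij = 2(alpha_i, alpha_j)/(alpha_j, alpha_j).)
A2 ⊕ B5

The diagram associated to this matrix has two connected components: the simple roots {alpha_2, alpha_7} form a chain of 2 nodes with single edges (A_2), and {alpha_1, alpha_3, alpha_4, alpha_5, alpha_6} form a chain of 5 nodes with a double edge at one end; the terminal node there is the unique short simple root (B_5). A semisimple Lie algebra decomposes uniquely as the direct sum of simple ideals, one per connected component of its Dynkin diagram, so g ≅ A_2 ⊕ B_5 (dimension 8 + 55 = 63).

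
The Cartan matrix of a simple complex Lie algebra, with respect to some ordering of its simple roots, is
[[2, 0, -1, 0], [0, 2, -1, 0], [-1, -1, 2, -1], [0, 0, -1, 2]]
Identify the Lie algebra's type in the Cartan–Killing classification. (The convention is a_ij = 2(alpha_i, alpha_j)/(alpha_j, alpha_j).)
D_4

The matrix has rank 4 with 2's on the diagonal. Reading the off-diagonal entries as Dynkin edges (a single edge where a_ij = a_ji = -1; a double or triple edge where a_ij * a_ji = 2 or 3), the diagram is a chain of 2 nodes with a fork of two nodes at one end (D_4). One simple-root ordering that puts it in standard form is (alpha_1, alpha_3, alpha_2, alpha_4). So the algebra is type D_4, i.e. so(8).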